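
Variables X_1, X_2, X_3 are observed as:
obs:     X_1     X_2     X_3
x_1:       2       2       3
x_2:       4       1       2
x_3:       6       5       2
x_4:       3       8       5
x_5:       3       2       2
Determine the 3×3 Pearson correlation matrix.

Step 1 — column means:
  mean(X_1) = (2 + 4 + 6 + 3 + 3) / 5 = 18/5 = 3.6
  mean(X_2) = (2 + 1 + 5 + 8 + 2) / 5 = 18/5 = 3.6
  mean(X_3) = (3 + 2 + 2 + 5 + 2) / 5 = 14/5 = 2.8

Step 2 — sample variances and covariances s[i,j] = (1/(n-1)) · Σ_k (x_{k,i} - mean_i) · (x_{k,j} - mean_j), with n-1 = 4:
  s[X_1,X_1] = ((-1.6)·(-1.6) + (0.4)·(0.4) + (2.4)·(2.4) + (-0.6)·(-0.6) + (-0.6)·(-0.6)) / 4 = 9.2/4 = 2.3
  s[X_1,X_2] = ((-1.6)·(-1.6) + (0.4)·(-2.6) + (2.4)·(1.4) + (-0.6)·(4.4) + (-0.6)·(-1.6)) / 4 = 3.2/4 = 0.8
  s[X_1,X_3] = ((-1.6)·(0.2) + (0.4)·(-0.8) + (2.4)·(-0.8) + (-0.6)·(2.2) + (-0.6)·(-0.8)) / 4 = -3.4/4 = -0.85
  s[X_2,X_2] = ((-1.6)·(-1.6) + (-2.6)·(-2.6) + (1.4)·(1.4) + (4.4)·(4.4) + (-1.6)·(-1.6)) / 4 = 33.2/4 = 8.3
  s[X_2,X_3] = ((-1.6)·(0.2) + (-2.6)·(-0.8) + (1.4)·(-0.8) + (4.4)·(2.2) + (-1.6)·(-0.8)) / 4 = 11.6/4 = 2.9
  s[X_3,X_3] = ((0.2)·(0.2) + (-0.8)·(-0.8) + (-0.8)·(-0.8) + (2.2)·(2.2) + (-0.8)·(-0.8)) / 4 = 6.8/4 = 1.7
  Sample standard deviations s_i = √(s[i,i]):
  s(X_1) = √(2.3) = 1.5166
  s(X_2) = √(8.3) = 2.881
  s(X_3) = √(1.7) = 1.3038

Step 3 — r_{ij} = s_{ij} / (s_i · s_j):
  r[X_1,X_1] = 1 (diagonal).
  r[X_1,X_2] = 0.8 / (1.5166 · 2.881) = 0.8 / 4.3692 = 0.1831
  r[X_1,X_3] = -0.85 / (1.5166 · 1.3038) = -0.85 / 1.9774 = -0.4299
  r[X_2,X_2] = 1 (diagonal).
  r[X_2,X_3] = 2.9 / (2.881 · 1.3038) = 2.9 / 3.7563 = 0.772
  r[X_3,X_3] = 1 (diagonal).

R is symmetric with unit diagonal. Assembling:

R = [[1, 0.1831, -0.4299],
 [0.1831, 1, 0.772],
 [-0.4299, 0.772, 1]]


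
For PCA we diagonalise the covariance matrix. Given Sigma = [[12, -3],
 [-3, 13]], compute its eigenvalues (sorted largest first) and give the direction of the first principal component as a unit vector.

Step 1 — characteristic polynomial of 2×2 Sigma:
  det(Sigma - λI) = λ² - trace · λ + det = 0.
  trace = 12 + 13 = 25, det = 12·13 - (-3)² = 147.
Step 2 — discriminant:
  Δ = trace² - 4·det = 625 - 588 = 37.
Step 3 — eigenvalues:
  λ = (trace ± √Δ)/2 = (25 ± 6.0828)/2,
  λ_1 = 15.5414,  λ_2 = 9.4586.

Step 4 — unit eigenvector for λ_1: solve (Sigma - λ_1 I)v = 0. First row:
  (12 - 15.5414)·v_x + (-3)·v_y = 0, i.e. (-3.5414)·v_x + (-3)·v_y = 0,
  so v ∝ (b, λ_1 - a) = (-3, 3.5414); multiply by -1 so the first entry is positive: u = (3, -3.5414).
  ||u|| = √((3)² + (-3.5414)²) = √(21.5414) ≈ 4.6413,
  v_1 = u/||u|| ≈ (0.6464, -0.763) (||v_1|| = 1).

λ_1 = 15.5414,  λ_2 = 9.4586;  v_1 ≈ (0.6464, -0.763)


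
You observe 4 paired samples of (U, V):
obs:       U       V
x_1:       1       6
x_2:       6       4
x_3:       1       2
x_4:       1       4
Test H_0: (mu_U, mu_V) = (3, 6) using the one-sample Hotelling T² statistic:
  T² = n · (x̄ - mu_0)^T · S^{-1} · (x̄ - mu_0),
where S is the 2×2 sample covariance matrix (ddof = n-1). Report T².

Step 1 — sample mean vector:
  mean(U) = (1 + 6 + 1 + 1) / 4 = 9/4 = 2.25
  mean(V) = (6 + 4 + 2 + 4) / 4 = 16/4 = 4
  x̄ = (2.25, 4),  deviation x̄ - mu_0 = (2.25, 4) - (3, 6) = (-0.75, -2).

Step 2 — sample covariance matrix, S[i,j] = (1/(n-1)) · Σ_k (x_{k,i} - mean_i) · (x_{k,j} - mean_j), divisor n-1 = 3:
  S[U,U] = ((-1.25)·(-1.25) + (3.75)·(3.75) + (-1.25)·(-1.25) + (-1.25)·(-1.25)) / 3 = 18.75/3 = 6.25
  S[U,V] = ((-1.25)·(2) + (3.75)·(0) + (-1.25)·(-2) + (-1.25)·(0)) / 3 = 0/3 = 0
  S[V,V] = ((2)·(2) + (0)·(0) + (-2)·(-2) + (0)·(0)) / 3 = 8/3 = 2.6667
  S = [[6.25, 0],
 [0, 2.6667]].

Step 3 — invert S. det(S) = 6.25·2.6667 - (0)² = 16.6667.
  S^{-1} = (1/det) · [[d, -b], [-b, a]] = [[0.16, 0],
 [0, 0.375]].

Step 4 — quadratic form (x̄ - mu_0)^T · S^{-1} · (x̄ - mu_0):
  S^{-1} · (x̄ - mu_0) = (-0.12, -0.75),
  (x̄ - mu_0)^T · [...] = (-0.75)·(-0.12) + (-2)·(-0.75) = 1.59.

Step 5 — scale by n: T² = 4 · 1.59 = 6.36.

T² ≈ 6.36


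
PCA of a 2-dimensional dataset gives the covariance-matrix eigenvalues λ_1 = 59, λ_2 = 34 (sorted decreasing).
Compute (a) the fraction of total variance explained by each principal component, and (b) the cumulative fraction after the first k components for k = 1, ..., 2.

Step 1 — total variance = trace(Sigma) = Σ λ_i = 59 + 34 = 93.

Step 2 — fraction explained by component i = λ_i / Σ λ:
  PC1: 59/93 = 0.6344
  PC2: 34/93 = 0.3656

Step 3 — cumulative fraction after k components = (λ_1 + ... + λ_k) / Σ λ:
  k = 1: 59/93 = 0.6344
  k = 2: (59 + 34)/93 = 93/93 = 1

Summary (fraction, with percent):

explained: PC1 0.6344 (63.44%), PC2 0.3656 (36.56%);  cumulative: 0.6344, 1


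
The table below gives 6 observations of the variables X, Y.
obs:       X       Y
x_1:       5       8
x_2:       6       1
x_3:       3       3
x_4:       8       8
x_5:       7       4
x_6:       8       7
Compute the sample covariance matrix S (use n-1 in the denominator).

Step 1 — column means:
  mean(X) = (5 + 6 + 3 + 8 + 7 + 8) / 6 = 37/6 = 6.1667
  mean(Y) = (8 + 1 + 3 + 8 + 4 + 7) / 6 = 31/6 = 5.1667

Step 2 — sample covariance S[i,j] = (1/(n-1)) · Σ_k (x_{k,i} - mean_i) · (x_{k,j} - mean_j), with n-1 = 5.
  S[X,X] = ((-1.1667)·(-1.1667) + (-0.1667)·(-0.1667) + (-3.1667)·(-3.1667) + (1.8333)·(1.8333) + (0.8333)·(0.8333) + (1.8333)·(1.8333)) / 5 = 18.8333/5 = 3.7667
  S[X,Y] = ((-1.1667)·(2.8333) + (-0.1667)·(-4.1667) + (-3.1667)·(-2.1667) + (1.8333)·(2.8333) + (0.8333)·(-1.1667) + (1.8333)·(1.8333)) / 5 = 11.8333/5 = 2.3667
  S[Y,Y] = ((2.8333)·(2.8333) + (-4.1667)·(-4.1667) + (-2.1667)·(-2.1667) + (2.8333)·(2.8333) + (-1.1667)·(-1.1667) + (1.8333)·(1.8333)) / 5 = 42.8333/5 = 8.5667

S is symmetric (S[j,i] = S[i,j]). Assembling:

S = [[3.7667, 2.3667],
 [2.3667, 8.5667]]


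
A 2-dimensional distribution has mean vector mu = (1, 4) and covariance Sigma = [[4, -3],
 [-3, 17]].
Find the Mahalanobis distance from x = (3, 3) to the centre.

Step 1 — centre the observation: (x - mu) = (2, -1).

Step 2 — invert Sigma. det(Sigma) = 4·17 - (-3)² = 59.
  Sigma^{-1} = (1/det) · [[d, -b], [-b, a]] = [[0.2881, 0.0508],
 [0.0508, 0.0678]].

Step 3 — form the quadratic (x - mu)^T · Sigma^{-1} · (x - mu):
  Sigma^{-1} · (x - mu) = (0.5254, 0.0339).
  (x - mu)^T · [Sigma^{-1} · (x - mu)] = (2)·(0.5254) + (-1)·(0.0339) = 1.0169.

Step 4 — take square root: d = √(1.0169) ≈ 1.0084.

d(x, mu) = √(1.0169) ≈ 1.0084


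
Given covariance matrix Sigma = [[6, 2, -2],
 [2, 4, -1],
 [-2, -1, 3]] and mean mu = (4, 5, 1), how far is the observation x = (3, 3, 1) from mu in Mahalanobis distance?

Step 1 — centre the observation: (x - mu) = (-1, -2, 0).

Step 2 — invert Sigma (cofactor / det for 3×3, or solve directly):
  Sigma^{-1} = [[0.2391, -0.087, 0.1304],
 [-0.087, 0.3043, 0.0435],
 [0.1304, 0.0435, 0.4348]].

Step 3 — form the quadratic (x - mu)^T · Sigma^{-1} · (x - mu):
  Sigma^{-1} · (x - mu) = (-0.0652, -0.5217, -0.2174).
  (x - mu)^T · [Sigma^{-1} · (x - mu)] = (-1)·(-0.0652) + (-2)·(-0.5217) + (0)·(-0.2174) = 1.1087.

Step 4 — take square root: d = √(1.1087) ≈ 1.0529.

d(x, mu) = √(1.1087) ≈ 1.0529


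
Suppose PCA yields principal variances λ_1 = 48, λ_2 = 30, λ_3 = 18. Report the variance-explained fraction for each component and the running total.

Step 1 — total variance = trace(Sigma) = Σ λ_i = 48 + 30 + 18 = 96.

Step 2 — fraction explained by component i = λ_i / Σ λ:
  PC1: 48/96 = 0.5
  PC2: 30/96 = 0.3125
  PC3: 18/96 = 0.1875

Step 3 — cumulative fraction after k components = (λ_1 + ... + λ_k) / Σ λ:
  k = 1: 48/96 = 0.5
  k = 2: (48 + 30)/96 = 78/96 = 0.8125
  k = 3: (48 + 30 + 18)/96 = 96/96 = 1

Summary (fraction, with percent):

explained: PC1 0.5 (50%), PC2 0.3125 (31.25%), PC3 0.1875 (18.75%);  cumulative: 0.5, 0.8125, 1


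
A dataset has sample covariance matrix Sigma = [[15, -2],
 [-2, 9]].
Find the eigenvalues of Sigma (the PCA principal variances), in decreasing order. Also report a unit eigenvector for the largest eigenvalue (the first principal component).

Step 1 — characteristic polynomial of 2×2 Sigma:
  det(Sigma - λI) = λ² - trace · λ + det = 0.
  trace = 15 + 9 = 24, det = 15·9 - (-2)² = 131.
Step 2 — discriminant:
  Δ = trace² - 4·det = 576 - 524 = 52.
Step 3 — eigenvalues:
  λ = (trace ± √Δ)/2 = (24 ± 7.2111)/2,
  λ_1 = 15.6056,  λ_2 = 8.3944.

Step 4 — unit eigenvector for λ_1: solve (Sigma - λ_1 I)v = 0. First row:
  (15 - 15.6056)·v_x + (-2)·v_y = 0, i.e. (-0.6056)·v_x + (-2)·v_y = 0,
  so v ∝ (b, λ_1 - a) = (-2, 0.6056); multiply by -1 so the first entry is positive: u = (2, -0.6056).
  ||u|| = √((2)² + (-0.6056)²) = √(4.3667) ≈ 2.0897,
  v_1 = u/||u|| ≈ (0.9571, -0.2898) (||v_1|| = 1).

λ_1 = 15.6056,  λ_2 = 8.3944;  v_1 ≈ (0.9571, -0.2898)


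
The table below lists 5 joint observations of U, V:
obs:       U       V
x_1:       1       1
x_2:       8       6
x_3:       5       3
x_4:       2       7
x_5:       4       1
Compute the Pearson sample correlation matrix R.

Step 1 — column means:
  mean(U) = (1 + 8 + 5 + 2 + 4) / 5 = 20/5 = 4
  mean(V) = (1 + 6 + 3 + 7 + 1) / 5 = 18/5 = 3.6

Step 2 — sample variances and covariances s[i,j] = (1/(n-1)) · Σ_k (x_{k,i} - mean_i) · (x_{k,j} - mean_j), with n-1 = 4:
  s[U,U] = ((-3)·(-3) + (4)·(4) + (1)·(1) + (-2)·(-2) + (0)·(0)) / 4 = 30/4 = 7.5
  s[U,V] = ((-3)·(-2.6) + (4)·(2.4) + (1)·(-0.6) + (-2)·(3.4) + (0)·(-2.6)) / 4 = 10/4 = 2.5
  s[V,V] = ((-2.6)·(-2.6) + (2.4)·(2.4) + (-0.6)·(-0.6) + (3.4)·(3.4) + (-2.6)·(-2.6)) / 4 = 31.2/4 = 7.8
  Sample standard deviations s_i = √(s[i,i]):
  s(U) = √(7.5) = 2.7386
  s(V) = √(7.8) = 2.7928

Step 3 — r_{ij} = s_{ij} / (s_i · s_j):
  r[U,U] = 1 (diagonal).
  r[U,V] = 2.5 / (2.7386 · 2.7928) = 2.5 / 7.6485 = 0.3269
  r[V,V] = 1 (diagonal).

R is symmetric with unit diagonal. Assembling:

R = [[1, 0.3269],
 [0.3269, 1]]


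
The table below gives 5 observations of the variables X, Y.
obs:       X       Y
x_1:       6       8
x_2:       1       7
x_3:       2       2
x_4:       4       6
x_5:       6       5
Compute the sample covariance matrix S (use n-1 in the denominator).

Step 1 — column means:
  mean(X) = (6 + 1 + 2 + 4 + 6) / 5 = 19/5 = 3.8
  mean(Y) = (8 + 7 + 2 + 6 + 5) / 5 = 28/5 = 5.6

Step 2 — sample covariance S[i,j] = (1/(n-1)) · Σ_k (x_{k,i} - mean_i) · (x_{k,j} - mean_j), with n-1 = 4.
  S[X,X] = ((2.2)·(2.2) + (-2.8)·(-2.8) + (-1.8)·(-1.8) + (0.2)·(0.2) + (2.2)·(2.2)) / 4 = 20.8/4 = 5.2
  S[X,Y] = ((2.2)·(2.4) + (-2.8)·(1.4) + (-1.8)·(-3.6) + (0.2)·(0.4) + (2.2)·(-0.6)) / 4 = 6.6/4 = 1.65
  S[Y,Y] = ((2.4)·(2.4) + (1.4)·(1.4) + (-3.6)·(-3.6) + (0.4)·(0.4) + (-0.6)·(-0.6)) / 4 = 21.2/4 = 5.3

S is symmetric (S[j,i] = S[i,j]). Assembling:

S = [[5.2, 1.65],
 [1.65, 5.3]]


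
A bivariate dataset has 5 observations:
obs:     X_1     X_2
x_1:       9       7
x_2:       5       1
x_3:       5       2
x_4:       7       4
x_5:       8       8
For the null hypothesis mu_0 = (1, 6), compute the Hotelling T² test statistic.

Step 1 — sample mean vector:
  mean(X_1) = (9 + 5 + 5 + 7 + 8) / 5 = 34/5 = 6.8
  mean(X_2) = (7 + 1 + 2 + 4 + 8) / 5 = 22/5 = 4.4
  x̄ = (6.8, 4.4),  deviation x̄ - mu_0 = (6.8, 4.4) - (1, 6) = (5.8, -1.6).

Step 2 — sample covariance matrix, S[i,j] = (1/(n-1)) · Σ_k (x_{k,i} - mean_i) · (x_{k,j} - mean_j), divisor n-1 = 4:
  S[X_1,X_1] = ((2.2)·(2.2) + (-1.8)·(-1.8) + (-1.8)·(-1.8) + (0.2)·(0.2) + (1.2)·(1.2)) / 4 = 12.8/4 = 3.2
  S[X_1,X_2] = ((2.2)·(2.6) + (-1.8)·(-3.4) + (-1.8)·(-2.4) + (0.2)·(-0.4) + (1.2)·(3.6)) / 4 = 20.4/4 = 5.1
  S[X_2,X_2] = ((2.6)·(2.6) + (-3.4)·(-3.4) + (-2.4)·(-2.4) + (-0.4)·(-0.4) + (3.6)·(3.6)) / 4 = 37.2/4 = 9.3
  S = [[3.2, 5.1],
 [5.1, 9.3]].

Step 3 — invert S. det(S) = 3.2·9.3 - (5.1)² = 3.75.
  S^{-1} = (1/det) · [[d, -b], [-b, a]] = [[2.48, -1.36],
 [-1.36, 0.8533]].

Step 4 — quadratic form (x̄ - mu_0)^T · S^{-1} · (x̄ - mu_0):
  S^{-1} · (x̄ - mu_0) = (16.56, -9.2533),
  (x̄ - mu_0)^T · [...] = (5.8)·(16.56) + (-1.6)·(-9.2533) = 110.8533.

Step 5 — scale by n: T² = 5 · 110.8533 = 554.2667.

T² ≈ 554.2667


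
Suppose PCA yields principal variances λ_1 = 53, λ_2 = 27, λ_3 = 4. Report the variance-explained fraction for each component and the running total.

Step 1 — total variance = trace(Sigma) = Σ λ_i = 53 + 27 + 4 = 84.

Step 2 — fraction explained by component i = λ_i / Σ λ:
  PC1: 53/84 = 0.631
  PC2: 27/84 = 0.3214
  PC3: 4/84 = 0.0476

Step 3 — cumulative fraction after k components = (λ_1 + ... + λ_k) / Σ λ:
  k = 1: 53/84 = 0.631
  k = 2: (53 + 27)/84 = 80/84 = 0.9524
  k = 3: (53 + 27 + 4)/84 = 84/84 = 1

Summary (fraction, with percent):

explained: PC1 0.631 (63.1%), PC2 0.3214 (32.14%), PC3 0.0476 (4.76%);  cumulative: 0.631, 0.9524, 1


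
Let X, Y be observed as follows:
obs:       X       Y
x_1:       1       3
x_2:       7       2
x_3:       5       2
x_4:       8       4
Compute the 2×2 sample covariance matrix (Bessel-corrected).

Step 1 — column means:
  mean(X) = (1 + 7 + 5 + 8) / 4 = 21/4 = 5.25
  mean(Y) = (3 + 2 + 2 + 4) / 4 = 11/4 = 2.75

Step 2 — sample covariance S[i,j] = (1/(n-1)) · Σ_k (x_{k,i} - mean_i) · (x_{k,j} - mean_j), with n-1 = 3.
  S[X,X] = ((-4.25)·(-4.25) + (1.75)·(1.75) + (-0.25)·(-0.25) + (2.75)·(2.75)) / 3 = 28.75/3 = 9.5833
  S[X,Y] = ((-4.25)·(0.25) + (1.75)·(-0.75) + (-0.25)·(-0.75) + (2.75)·(1.25)) / 3 = 1.25/3 = 0.4167
  S[Y,Y] = ((0.25)·(0.25) + (-0.75)·(-0.75) + (-0.75)·(-0.75) + (1.25)·(1.25)) / 3 = 2.75/3 = 0.9167

S is symmetric (S[j,i] = S[i,j]). Assembling:

S = [[9.5833, 0.4167],
 [0.4167, 0.9167]]


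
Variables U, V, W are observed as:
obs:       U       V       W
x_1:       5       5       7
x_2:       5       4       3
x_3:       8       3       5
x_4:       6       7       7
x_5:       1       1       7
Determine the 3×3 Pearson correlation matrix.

Step 1 — column means:
  mean(U) = (5 + 5 + 8 + 6 + 1) / 5 = 25/5 = 5
  mean(V) = (5 + 4 + 3 + 7 + 1) / 5 = 20/5 = 4
  mean(W) = (7 + 3 + 5 + 7 + 7) / 5 = 29/5 = 5.8

Step 2 — sample variances and covariances s[i,j] = (1/(n-1)) · Σ_k (x_{k,i} - mean_i) · (x_{k,j} - mean_j), with n-1 = 4:
  s[U,U] = ((0)·(0) + (0)·(0) + (3)·(3) + (1)·(1) + (-4)·(-4)) / 4 = 26/4 = 6.5
  s[U,V] = ((0)·(1) + (0)·(0) + (3)·(-1) + (1)·(3) + (-4)·(-3)) / 4 = 12/4 = 3
  s[U,W] = ((0)·(1.2) + (0)·(-2.8) + (3)·(-0.8) + (1)·(1.2) + (-4)·(1.2)) / 4 = -6/4 = -1.5
  s[V,V] = ((1)·(1) + (0)·(0) + (-1)·(-1) + (3)·(3) + (-3)·(-3)) / 4 = 20/4 = 5
  s[V,W] = ((1)·(1.2) + (0)·(-2.8) + (-1)·(-0.8) + (3)·(1.2) + (-3)·(1.2)) / 4 = 2/4 = 0.5
  s[W,W] = ((1.2)·(1.2) + (-2.8)·(-2.8) + (-0.8)·(-0.8) + (1.2)·(1.2) + (1.2)·(1.2)) / 4 = 12.8/4 = 3.2
  Sample standard deviations s_i = √(s[i,i]):
  s(U) = √(6.5) = 2.5495
  s(V) = √(5) = 2.2361
  s(W) = √(3.2) = 1.7889

Step 3 — r_{ij} = s_{ij} / (s_i · s_j):
  r[U,U] = 1 (diagonal).
  r[U,V] = 3 / (2.5495 · 2.2361) = 3 / 5.7009 = 0.5262
  r[U,W] = -1.5 / (2.5495 · 1.7889) = -1.5 / 4.5607 = -0.3289
  r[V,V] = 1 (diagonal).
  r[V,W] = 0.5 / (2.2361 · 1.7889) = 0.5 / 4 = 0.125
  r[W,W] = 1 (diagonal).

R is symmetric with unit diagonal. Assembling:

R = [[1, 0.5262, -0.3289],
 [0.5262, 1, 0.125],
 [-0.3289, 0.125, 1]]


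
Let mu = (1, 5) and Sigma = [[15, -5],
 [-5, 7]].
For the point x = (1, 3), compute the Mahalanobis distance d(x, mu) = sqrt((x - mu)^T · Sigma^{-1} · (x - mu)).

Step 1 — centre the observation: (x - mu) = (0, -2).

Step 2 — invert Sigma. det(Sigma) = 15·7 - (-5)² = 80.
  Sigma^{-1} = (1/det) · [[d, -b], [-b, a]] = [[0.0875, 0.0625],
 [0.0625, 0.1875]].

Step 3 — form the quadratic (x - mu)^T · Sigma^{-1} · (x - mu):
  Sigma^{-1} · (x - mu) = (-0.125, -0.375).
  (x - mu)^T · [Sigma^{-1} · (x - mu)] = (0)·(-0.125) + (-2)·(-0.375) = 0.75.

Step 4 — take square root: d = √(0.75) ≈ 0.866.

d(x, mu) = √(0.75) ≈ 0.866


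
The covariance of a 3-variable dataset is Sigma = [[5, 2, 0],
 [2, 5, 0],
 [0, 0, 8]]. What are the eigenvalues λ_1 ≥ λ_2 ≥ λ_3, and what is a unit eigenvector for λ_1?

Step 1 — characteristic polynomial p(λ) = det(λI - Sigma) = λ³ - tr·λ² + c_1·λ - det, where tr = trace, c_1 = sum of the principal 2×2 minors, det = det(Sigma):
  tr = 5 + 5 + 8 = 18,
  c_1 = (5·5 - (2)²) + (5·8 - (0)²) + (5·8 - (0)²) = 21 + 40 + 40 = 101,
  det = 5·(5·8 - (0)²) - (2)·((2)·8 - (0)·(0)) + (0)·((2)·(0) - 5·(0)) = 5·(40) - (2)·(16) + (0)·(0) = 168.
  So p(λ) = λ³ - 18λ² + 101λ - 168.
Step 2 — look for an integer root (rational root theorem: any rational root is an integer divisor of 168). Testing λ = 3:
  p(3) = 27 - 162 + 303 - 168 = 0  ✓
  Dividing out (λ - 3): p(λ) = (λ - 3)(λ² - 15λ + 56).
Step 3 — remaining eigenvalues from the quadratic λ² - 15λ + 56 = 0:
  Δ = 15² - 4·56 = 225 - 224 = 1,  λ = (15 ± √1)/2 = (15 ± 1)/2 = 8 or 7.
  Sorted: λ_1 = 8,  λ_2 = 7,  λ_3 = 3  (check: sum = 18 = tr ✓).

Step 4 — unit eigenvector for λ_1 = 8: v spans the null space of (Sigma - λ_1 I), whose rows are
  r_1 = (-3, 2, 0),  r_2 = (2, -3, 0),  r_3 = (0, 0, 0).
  v is orthogonal to every row, so take v ∝ r_1 × r_2 = ((2)·(0) - (0)·(-3), (0)·(2) - (-3)·(0), (-3)·(-3) - (2)·(2)) = (0, 0, 5).
  Rescale (divide by 5): u = (0, 0, 1).
  ||u|| = √((0)² + (0)² + (1)²) = √(1) = 1,  v_1 = u/||u|| ≈ (0, 0, 1) (||v_1|| = 1).

λ_1 = 8,  λ_2 = 7,  λ_3 = 3;  v_1 ≈ (0, 0, 1)


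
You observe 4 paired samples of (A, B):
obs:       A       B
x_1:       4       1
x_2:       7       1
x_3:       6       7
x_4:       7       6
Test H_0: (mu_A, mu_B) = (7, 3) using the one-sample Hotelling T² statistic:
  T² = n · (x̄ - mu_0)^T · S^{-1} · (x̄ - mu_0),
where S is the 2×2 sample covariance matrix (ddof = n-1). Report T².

Step 1 — sample mean vector:
  mean(A) = (4 + 7 + 6 + 7) / 4 = 24/4 = 6
  mean(B) = (1 + 1 + 7 + 6) / 4 = 15/4 = 3.75
  x̄ = (6, 3.75),  deviation x̄ - mu_0 = (6, 3.75) - (7, 3) = (-1, 0.75).

Step 2 — sample covariance matrix, S[i,j] = (1/(n-1)) · Σ_k (x_{k,i} - mean_i) · (x_{k,j} - mean_j), divisor n-1 = 3:
  S[A,A] = ((-2)·(-2) + (1)·(1) + (0)·(0) + (1)·(1)) / 3 = 6/3 = 2
  S[A,B] = ((-2)·(-2.75) + (1)·(-2.75) + (0)·(3.25) + (1)·(2.25)) / 3 = 5/3 = 1.6667
  S[B,B] = ((-2.75)·(-2.75) + (-2.75)·(-2.75) + (3.25)·(3.25) + (2.25)·(2.25)) / 3 = 30.75/3 = 10.25
  S = [[2, 1.6667],
 [1.6667, 10.25]].

Step 3 — invert S. det(S) = 2·10.25 - (1.6667)² = 17.7222.
  S^{-1} = (1/det) · [[d, -b], [-b, a]] = [[0.5784, -0.094],
 [-0.094, 0.1129]].

Step 4 — quadratic form (x̄ - mu_0)^T · S^{-1} · (x̄ - mu_0):
  S^{-1} · (x̄ - mu_0) = (-0.6489, 0.1787),
  (x̄ - mu_0)^T · [...] = (-1)·(-0.6489) + (0.75)·(0.1787) = 0.7829.

Step 5 — scale by n: T² = 4 · 0.7829 = 3.1317.

T² ≈ 3.1317


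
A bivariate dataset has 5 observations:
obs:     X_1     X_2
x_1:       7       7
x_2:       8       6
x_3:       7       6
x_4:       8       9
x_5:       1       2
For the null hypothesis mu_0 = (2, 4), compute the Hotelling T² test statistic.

Step 1 — sample mean vector:
  mean(X_1) = (7 + 8 + 7 + 8 + 1) / 5 = 31/5 = 6.2
  mean(X_2) = (7 + 6 + 6 + 9 + 2) / 5 = 30/5 = 6
  x̄ = (6.2, 6),  deviation x̄ - mu_0 = (6.2, 6) - (2, 4) = (4.2, 2).

Step 2 — sample covariance matrix, S[i,j] = (1/(n-1)) · Σ_k (x_{k,i} - mean_i) · (x_{k,j} - mean_j), divisor n-1 = 4:
  S[X_1,X_1] = ((0.8)·(0.8) + (1.8)·(1.8) + (0.8)·(0.8) + (1.8)·(1.8) + (-5.2)·(-5.2)) / 4 = 34.8/4 = 8.7
  S[X_1,X_2] = ((0.8)·(1) + (1.8)·(0) + (0.8)·(0) + (1.8)·(3) + (-5.2)·(-4)) / 4 = 27/4 = 6.75
  S[X_2,X_2] = ((1)·(1) + (0)·(0) + (0)·(0) + (3)·(3) + (-4)·(-4)) / 4 = 26/4 = 6.5
  S = [[8.7, 6.75],
 [6.75, 6.5]].

Step 3 — invert S. det(S) = 8.7·6.5 - (6.75)² = 10.9875.
  S^{-1} = (1/det) · [[d, -b], [-b, a]] = [[0.5916, -0.6143],
 [-0.6143, 0.7918]].

Step 4 — quadratic form (x̄ - mu_0)^T · S^{-1} · (x̄ - mu_0):
  S^{-1} · (x̄ - mu_0) = (1.256, -0.9966),
  (x̄ - mu_0)^T · [...] = (4.2)·(1.256) + (2)·(-0.9966) = 3.2819.

Step 5 — scale by n: T² = 5 · 3.2819 = 16.4096.

T² ≈ 16.4096


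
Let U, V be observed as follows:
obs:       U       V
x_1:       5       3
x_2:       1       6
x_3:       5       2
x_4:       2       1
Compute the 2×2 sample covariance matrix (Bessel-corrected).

Step 1 — column means:
  mean(U) = (5 + 1 + 5 + 2) / 4 = 13/4 = 3.25
  mean(V) = (3 + 6 + 2 + 1) / 4 = 12/4 = 3

Step 2 — sample covariance S[i,j] = (1/(n-1)) · Σ_k (x_{k,i} - mean_i) · (x_{k,j} - mean_j), with n-1 = 3.
  S[U,U] = ((1.75)·(1.75) + (-2.25)·(-2.25) + (1.75)·(1.75) + (-1.25)·(-1.25)) / 3 = 12.75/3 = 4.25
  S[U,V] = ((1.75)·(0) + (-2.25)·(3) + (1.75)·(-1) + (-1.25)·(-2)) / 3 = -6/3 = -2
  S[V,V] = ((0)·(0) + (3)·(3) + (-1)·(-1) + (-2)·(-2)) / 3 = 14/3 = 4.6667

S is symmetric (S[j,i] = S[i,j]). Assembling:

S = [[4.25, -2],
 [-2, 4.6667]]


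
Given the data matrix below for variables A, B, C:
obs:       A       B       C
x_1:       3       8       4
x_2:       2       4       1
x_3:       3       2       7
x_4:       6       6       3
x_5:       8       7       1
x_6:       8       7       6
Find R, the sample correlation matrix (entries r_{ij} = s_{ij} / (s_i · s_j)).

Step 1 — column means:
  mean(A) = (3 + 2 + 3 + 6 + 8 + 8) / 6 = 30/6 = 5
  mean(B) = (8 + 4 + 2 + 6 + 7 + 7) / 6 = 34/6 = 5.6667
  mean(C) = (4 + 1 + 7 + 3 + 1 + 6) / 6 = 22/6 = 3.6667

Step 2 — sample variances and covariances s[i,j] = (1/(n-1)) · Σ_k (x_{k,i} - mean_i) · (x_{k,j} - mean_j), with n-1 = 5:
  s[A,A] = ((-2)·(-2) + (-3)·(-3) + (-2)·(-2) + (1)·(1) + (3)·(3) + (3)·(3)) / 5 = 36/5 = 7.2
  s[A,B] = ((-2)·(2.3333) + (-3)·(-1.6667) + (-2)·(-3.6667) + (1)·(0.3333) + (3)·(1.3333) + (3)·(1.3333)) / 5 = 16/5 = 3.2
  s[A,C] = ((-2)·(0.3333) + (-3)·(-2.6667) + (-2)·(3.3333) + (1)·(-0.6667) + (3)·(-2.6667) + (3)·(2.3333)) / 5 = -1/5 = -0.2
  s[B,B] = ((2.3333)·(2.3333) + (-1.6667)·(-1.6667) + (-3.6667)·(-3.6667) + (0.3333)·(0.3333) + (1.3333)·(1.3333) + (1.3333)·(1.3333)) / 5 = 25.3333/5 = 5.0667
  s[B,C] = ((2.3333)·(0.3333) + (-1.6667)·(-2.6667) + (-3.6667)·(3.3333) + (0.3333)·(-0.6667) + (1.3333)·(-2.6667) + (1.3333)·(2.3333)) / 5 = -7.6667/5 = -1.5333
  s[C,C] = ((0.3333)·(0.3333) + (-2.6667)·(-2.6667) + (3.3333)·(3.3333) + (-0.6667)·(-0.6667) + (-2.6667)·(-2.6667) + (2.3333)·(2.3333)) / 5 = 31.3333/5 = 6.2667
  Sample standard deviations s_i = √(s[i,i]):
  s(A) = √(7.2) = 2.6833
  s(B) = √(5.0667) = 2.2509
  s(C) = √(6.2667) = 2.5033

Step 3 — r_{ij} = s_{ij} / (s_i · s_j):
  r[A,A] = 1 (diagonal).
  r[A,B] = 3.2 / (2.6833 · 2.2509) = 3.2 / 6.0399 = 0.5298
  r[A,C] = -0.2 / (2.6833 · 2.5033) = -0.2 / 6.7171 = -0.0298
  r[B,B] = 1 (diagonal).
  r[B,C] = -1.5333 / (2.2509 · 2.5033) = -1.5333 / 5.6348 = -0.2721
  r[C,C] = 1 (diagonal).

R is symmetric with unit diagonal. Assembling:

R = [[1, 0.5298, -0.0298],
 [0.5298, 1, -0.2721],
 [-0.0298, -0.2721, 1]]


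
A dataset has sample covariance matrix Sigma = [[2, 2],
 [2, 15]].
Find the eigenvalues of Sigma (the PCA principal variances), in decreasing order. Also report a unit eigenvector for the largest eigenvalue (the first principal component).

Step 1 — characteristic polynomial of 2×2 Sigma:
  det(Sigma - λI) = λ² - trace · λ + det = 0.
  trace = 2 + 15 = 17, det = 2·15 - (2)² = 26.
Step 2 — discriminant:
  Δ = trace² - 4·det = 289 - 104 = 185.
Step 3 — eigenvalues:
  λ = (trace ± √Δ)/2 = (17 ± 13.6015)/2,
  λ_1 = 15.3007,  λ_2 = 1.6993.

Step 4 — unit eigenvector for λ_1: solve (Sigma - λ_1 I)v = 0. First row:
  (2 - 15.3007)·v_x + (2)·v_y = 0, i.e. (-13.3007)·v_x + (2)·v_y = 0,
  so v ∝ (b, λ_1 - a) = (2, 13.3007) = u.
  ||u|| = √((2)² + (13.3007)²) = √(180.9096) ≈ 13.4503,
  v_1 = u/||u|| ≈ (0.1487, 0.9889) (||v_1|| = 1).

λ_1 = 15.3007,  λ_2 = 1.6993;  v_1 ≈ (0.1487, 0.9889)


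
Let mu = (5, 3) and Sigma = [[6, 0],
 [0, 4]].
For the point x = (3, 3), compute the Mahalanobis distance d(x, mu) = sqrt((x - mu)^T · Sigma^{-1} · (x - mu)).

Step 1 — centre the observation: (x - mu) = (-2, 0).

Step 2 — invert Sigma. det(Sigma) = 6·4 - (0)² = 24.
  Sigma^{-1} = (1/det) · [[d, -b], [-b, a]] = [[0.1667, 0],
 [0, 0.25]].

Step 3 — form the quadratic (x - mu)^T · Sigma^{-1} · (x - mu):
  Sigma^{-1} · (x - mu) = (-0.3333, 0).
  (x - mu)^T · [Sigma^{-1} · (x - mu)] = (-2)·(-0.3333) + (0)·(0) = 0.6667.

Step 4 — take square root: d = √(0.6667) ≈ 0.8165.

d(x, mu) = √(0.6667) ≈ 0.8165


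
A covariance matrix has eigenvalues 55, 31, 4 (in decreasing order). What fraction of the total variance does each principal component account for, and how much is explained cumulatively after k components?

Step 1 — total variance = trace(Sigma) = Σ λ_i = 55 + 31 + 4 = 90.

Step 2 — fraction explained by component i = λ_i / Σ λ:
  PC1: 55/90 = 0.6111
  PC2: 31/90 = 0.3444
  PC3: 4/90 = 0.0444

Step 3 — cumulative fraction after k components = (λ_1 + ... + λ_k) / Σ λ:
  k = 1: 55/90 = 0.6111
  k = 2: (55 + 31)/90 = 86/90 = 0.9556
  k = 3: (55 + 31 + 4)/90 = 90/90 = 1

Summary (fraction, with percent):

explained: PC1 0.6111 (61.11%), PC2 0.3444 (34.44%), PC3 0.0444 (4.44%);  cumulative: 0.6111, 0.9556, 1


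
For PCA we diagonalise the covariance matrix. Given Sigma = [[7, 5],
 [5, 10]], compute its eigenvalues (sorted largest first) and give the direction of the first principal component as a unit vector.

Step 1 — characteristic polynomial of 2×2 Sigma:
  det(Sigma - λI) = λ² - trace · λ + det = 0.
  trace = 7 + 10 = 17, det = 7·10 - (5)² = 45.
Step 2 — discriminant:
  Δ = trace² - 4·det = 289 - 180 = 109.
Step 3 — eigenvalues:
  λ = (trace ± √Δ)/2 = (17 ± 10.4403)/2,
  λ_1 = 13.7202,  λ_2 = 3.2798.

Step 4 — unit eigenvector for λ_1: solve (Sigma - λ_1 I)v = 0. First row:
  (7 - 13.7202)·v_x + (5)·v_y = 0, i.e. (-6.7202)·v_x + (5)·v_y = 0,
  so v ∝ (b, λ_1 - a) = (5, 6.7202) = u.
  ||u|| = √((5)² + (6.7202)²) = √(70.1605) ≈ 8.3762,
  v_1 = u/||u|| ≈ (0.5969, 0.8023) (||v_1|| = 1).

λ_1 = 13.7202,  λ_2 = 3.2798;  v_1 ≈ (0.5969, 0.8023)


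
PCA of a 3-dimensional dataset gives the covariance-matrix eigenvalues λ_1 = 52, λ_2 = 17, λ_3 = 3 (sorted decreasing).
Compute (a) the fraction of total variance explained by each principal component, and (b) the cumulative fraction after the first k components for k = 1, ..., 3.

Step 1 — total variance = trace(Sigma) = Σ λ_i = 52 + 17 + 3 = 72.

Step 2 — fraction explained by component i = λ_i / Σ λ:
  PC1: 52/72 = 0.7222
  PC2: 17/72 = 0.2361
  PC3: 3/72 = 0.0417

Step 3 — cumulative fraction after k components = (λ_1 + ... + λ_k) / Σ λ:
  k = 1: 52/72 = 0.7222
  k = 2: (52 + 17)/72 = 69/72 = 0.9583
  k = 3: (52 + 17 + 3)/72 = 72/72 = 1

Summary (fraction, with percent):

explained: PC1 0.7222 (72.22%), PC2 0.2361 (23.61%), PC3 0.0417 (4.17%);  cumulative: 0.7222, 0.9583, 1


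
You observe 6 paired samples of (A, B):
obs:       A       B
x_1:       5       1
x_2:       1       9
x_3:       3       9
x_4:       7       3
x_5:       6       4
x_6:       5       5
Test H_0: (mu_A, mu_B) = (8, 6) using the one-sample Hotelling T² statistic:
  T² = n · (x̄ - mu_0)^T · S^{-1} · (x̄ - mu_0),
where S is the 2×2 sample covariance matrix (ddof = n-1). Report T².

Step 1 — sample mean vector:
  mean(A) = (5 + 1 + 3 + 7 + 6 + 5) / 6 = 27/6 = 4.5
  mean(B) = (1 + 9 + 9 + 3 + 4 + 5) / 6 = 31/6 = 5.1667
  x̄ = (4.5, 5.1667),  deviation x̄ - mu_0 = (4.5, 5.1667) - (8, 6) = (-3.5, -0.8333).

Step 2 — sample covariance matrix, S[i,j] = (1/(n-1)) · Σ_k (x_{k,i} - mean_i) · (x_{k,j} - mean_j), divisor n-1 = 5:
  S[A,A] = ((0.5)·(0.5) + (-3.5)·(-3.5) + (-1.5)·(-1.5) + (2.5)·(2.5) + (1.5)·(1.5) + (0.5)·(0.5)) / 5 = 23.5/5 = 4.7
  S[A,B] = ((0.5)·(-4.1667) + (-3.5)·(3.8333) + (-1.5)·(3.8333) + (2.5)·(-2.1667) + (1.5)·(-1.1667) + (0.5)·(-0.1667)) / 5 = -28.5/5 = -5.7
  S[B,B] = ((-4.1667)·(-4.1667) + (3.8333)·(3.8333) + (3.8333)·(3.8333) + (-2.1667)·(-2.1667) + (-1.1667)·(-1.1667) + (-0.1667)·(-0.1667)) / 5 = 52.8333/5 = 10.5667
  S = [[4.7, -5.7],
 [-5.7, 10.5667]].

Step 3 — invert S. det(S) = 4.7·10.5667 - (-5.7)² = 17.1733.
  S^{-1} = (1/det) · [[d, -b], [-b, a]] = [[0.6153, 0.3319],
 [0.3319, 0.2737]].

Step 4 — quadratic form (x̄ - mu_0)^T · S^{-1} · (x̄ - mu_0):
  S^{-1} · (x̄ - mu_0) = (-2.4301, -1.3898),
  (x̄ - mu_0)^T · [...] = (-3.5)·(-2.4301) + (-0.8333)·(-1.3898) = 9.6636.

Step 5 — scale by n: T² = 6 · 9.6636 = 57.9814.

T² ≈ 57.9814


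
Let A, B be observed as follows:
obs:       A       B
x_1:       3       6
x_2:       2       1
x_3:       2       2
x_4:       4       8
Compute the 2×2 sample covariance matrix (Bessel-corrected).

Step 1 — column means:
  mean(A) = (3 + 2 + 2 + 4) / 4 = 11/4 = 2.75
  mean(B) = (6 + 1 + 2 + 8) / 4 = 17/4 = 4.25

Step 2 — sample covariance S[i,j] = (1/(n-1)) · Σ_k (x_{k,i} - mean_i) · (x_{k,j} - mean_j), with n-1 = 3.
  S[A,A] = ((0.25)·(0.25) + (-0.75)·(-0.75) + (-0.75)·(-0.75) + (1.25)·(1.25)) / 3 = 2.75/3 = 0.9167
  S[A,B] = ((0.25)·(1.75) + (-0.75)·(-3.25) + (-0.75)·(-2.25) + (1.25)·(3.75)) / 3 = 9.25/3 = 3.0833
  S[B,B] = ((1.75)·(1.75) + (-3.25)·(-3.25) + (-2.25)·(-2.25) + (3.75)·(3.75)) / 3 = 32.75/3 = 10.9167

S is symmetric (S[j,i] = S[i,j]). Assembling:

S = [[0.9167, 3.0833],
 [3.0833, 10.9167]]


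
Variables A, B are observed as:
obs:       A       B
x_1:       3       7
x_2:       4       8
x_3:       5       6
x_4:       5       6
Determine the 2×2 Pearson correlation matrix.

Step 1 — column means:
  mean(A) = (3 + 4 + 5 + 5) / 4 = 17/4 = 4.25
  mean(B) = (7 + 8 + 6 + 6) / 4 = 27/4 = 6.75

Step 2 — sample variances and covariances s[i,j] = (1/(n-1)) · Σ_k (x_{k,i} - mean_i) · (x_{k,j} - mean_j), with n-1 = 3:
  s[A,A] = ((-1.25)·(-1.25) + (-0.25)·(-0.25) + (0.75)·(0.75) + (0.75)·(0.75)) / 3 = 2.75/3 = 0.9167
  s[A,B] = ((-1.25)·(0.25) + (-0.25)·(1.25) + (0.75)·(-0.75) + (0.75)·(-0.75)) / 3 = -1.75/3 = -0.5833
  s[B,B] = ((0.25)·(0.25) + (1.25)·(1.25) + (-0.75)·(-0.75) + (-0.75)·(-0.75)) / 3 = 2.75/3 = 0.9167
  Sample standard deviations s_i = √(s[i,i]):
  s(A) = √(0.9167) = 0.9574
  s(B) = √(0.9167) = 0.9574

Step 3 — r_{ij} = s_{ij} / (s_i · s_j):
  r[A,A] = 1 (diagonal).
  r[A,B] = -0.5833 / (0.9574 · 0.9574) = -0.5833 / 0.9167 = -0.6364
  r[B,B] = 1 (diagonal).

R is symmetric with unit diagonal. Assembling:

R = [[1, -0.6364],
 [-0.6364, 1]]


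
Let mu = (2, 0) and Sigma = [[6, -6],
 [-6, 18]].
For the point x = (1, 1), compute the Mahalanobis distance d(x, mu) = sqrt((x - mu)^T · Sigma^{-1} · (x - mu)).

Step 1 — centre the observation: (x - mu) = (-1, 1).

Step 2 — invert Sigma. det(Sigma) = 6·18 - (-6)² = 72.
  Sigma^{-1} = (1/det) · [[d, -b], [-b, a]] = [[0.25, 0.0833],
 [0.0833, 0.0833]].

Step 3 — form the quadratic (x - mu)^T · Sigma^{-1} · (x - mu):
  Sigma^{-1} · (x - mu) = (-0.1667, 0).
  (x - mu)^T · [Sigma^{-1} · (x - mu)] = (-1)·(-0.1667) + (1)·(0) = 0.1667.

Step 4 — take square root: d = √(0.1667) ≈ 0.4082.

d(x, mu) = √(0.1667) ≈ 0.4082


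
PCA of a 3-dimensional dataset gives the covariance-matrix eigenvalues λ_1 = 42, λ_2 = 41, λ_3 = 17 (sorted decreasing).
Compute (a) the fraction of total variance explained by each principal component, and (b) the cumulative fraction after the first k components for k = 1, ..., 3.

Step 1 — total variance = trace(Sigma) = Σ λ_i = 42 + 41 + 17 = 100.

Step 2 — fraction explained by component i = λ_i / Σ λ:
  PC1: 42/100 = 0.42
  PC2: 41/100 = 0.41
  PC3: 17/100 = 0.17

Step 3 — cumulative fraction after k components = (λ_1 + ... + λ_k) / Σ λ:
  k = 1: 42/100 = 0.42
  k = 2: (42 + 41)/100 = 83/100 = 0.83
  k = 3: (42 + 41 + 17)/100 = 100/100 = 1

Summary (fraction, with percent):

explained: PC1 0.42 (42%), PC2 0.41 (41%), PC3 0.17 (17%);  cumulative: 0.42, 0.83, 1


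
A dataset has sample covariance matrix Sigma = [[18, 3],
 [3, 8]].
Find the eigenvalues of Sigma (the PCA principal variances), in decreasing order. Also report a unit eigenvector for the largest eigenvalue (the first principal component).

Step 1 — characteristic polynomial of 2×2 Sigma:
  det(Sigma - λI) = λ² - trace · λ + det = 0.
  trace = 18 + 8 = 26, det = 18·8 - (3)² = 135.
Step 2 — discriminant:
  Δ = trace² - 4·det = 676 - 540 = 136.
Step 3 — eigenvalues:
  λ = (trace ± √Δ)/2 = (26 ± 11.6619)/2,
  λ_1 = 18.831,  λ_2 = 7.169.

Step 4 — unit eigenvector for λ_1: solve (Sigma - λ_1 I)v = 0. First row:
  (18 - 18.831)·v_x + (3)·v_y = 0, i.e. (-0.831)·v_x + (3)·v_y = 0,
  so v ∝ (b, λ_1 - a) = (3, 0.831) = u.
  ||u|| = √((3)² + (0.831)²) = √(9.6905) ≈ 3.113,
  v_1 = u/||u|| ≈ (0.9637, 0.2669) (||v_1|| = 1).

λ_1 = 18.831,  λ_2 = 7.169;  v_1 ≈ (0.9637, 0.2669)


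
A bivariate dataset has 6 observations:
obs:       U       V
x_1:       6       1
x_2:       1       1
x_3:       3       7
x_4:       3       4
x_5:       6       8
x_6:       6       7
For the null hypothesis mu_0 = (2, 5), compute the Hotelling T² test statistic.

Step 1 — sample mean vector:
  mean(U) = (6 + 1 + 3 + 3 + 6 + 6) / 6 = 25/6 = 4.1667
  mean(V) = (1 + 1 + 7 + 4 + 8 + 7) / 6 = 28/6 = 4.6667
  x̄ = (4.1667, 4.6667),  deviation x̄ - mu_0 = (4.1667, 4.6667) - (2, 5) = (2.1667, -0.3333).

Step 2 — sample covariance matrix, S[i,j] = (1/(n-1)) · Σ_k (x_{k,i} - mean_i) · (x_{k,j} - mean_j), divisor n-1 = 5:
  S[U,U] = ((1.8333)·(1.8333) + (-3.1667)·(-3.1667) + (-1.1667)·(-1.1667) + (-1.1667)·(-1.1667) + (1.8333)·(1.8333) + (1.8333)·(1.8333)) / 5 = 22.8333/5 = 4.5667
  S[U,V] = ((1.8333)·(-3.6667) + (-3.1667)·(-3.6667) + (-1.1667)·(2.3333) + (-1.1667)·(-0.6667) + (1.8333)·(3.3333) + (1.8333)·(2.3333)) / 5 = 13.3333/5 = 2.6667
  S[V,V] = ((-3.6667)·(-3.6667) + (-3.6667)·(-3.6667) + (2.3333)·(2.3333) + (-0.6667)·(-0.6667) + (3.3333)·(3.3333) + (2.3333)·(2.3333)) / 5 = 49.3333/5 = 9.8667
  S = [[4.5667, 2.6667],
 [2.6667, 9.8667]].

Step 3 — invert S. det(S) = 4.5667·9.8667 - (2.6667)² = 37.9467.
  S^{-1} = (1/det) · [[d, -b], [-b, a]] = [[0.26, -0.0703],
 [-0.0703, 0.1203]].

Step 4 — quadratic form (x̄ - mu_0)^T · S^{-1} · (x̄ - mu_0):
  S^{-1} · (x̄ - mu_0) = (0.5868, -0.1924),
  (x̄ - mu_0)^T · [...] = (2.1667)·(0.5868) + (-0.3333)·(-0.1924) = 1.3355.

Step 5 — scale by n: T² = 6 · 1.3355 = 8.013.

T² ≈ 8.013


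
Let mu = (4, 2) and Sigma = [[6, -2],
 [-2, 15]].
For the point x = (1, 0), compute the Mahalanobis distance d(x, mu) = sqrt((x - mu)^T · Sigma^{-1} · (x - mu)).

Step 1 — centre the observation: (x - mu) = (-3, -2).

Step 2 — invert Sigma. det(Sigma) = 6·15 - (-2)² = 86.
  Sigma^{-1} = (1/det) · [[d, -b], [-b, a]] = [[0.1744, 0.0233],
 [0.0233, 0.0698]].

Step 3 — form the quadratic (x - mu)^T · Sigma^{-1} · (x - mu):
  Sigma^{-1} · (x - mu) = (-0.5698, -0.2093).
  (x - mu)^T · [Sigma^{-1} · (x - mu)] = (-3)·(-0.5698) + (-2)·(-0.2093) = 2.1279.

Step 4 — take square root: d = √(2.1279) ≈ 1.4587.

d(x, mu) = √(2.1279) ≈ 1.4587


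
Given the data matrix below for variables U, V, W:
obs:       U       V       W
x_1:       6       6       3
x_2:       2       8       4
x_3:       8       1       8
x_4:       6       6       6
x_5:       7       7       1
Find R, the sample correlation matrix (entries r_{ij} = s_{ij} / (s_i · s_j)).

Step 1 — column means:
  mean(U) = (6 + 2 + 8 + 6 + 7) / 5 = 29/5 = 5.8
  mean(V) = (6 + 8 + 1 + 6 + 7) / 5 = 28/5 = 5.6
  mean(W) = (3 + 4 + 8 + 6 + 1) / 5 = 22/5 = 4.4

Step 2 — sample variances and covariances s[i,j] = (1/(n-1)) · Σ_k (x_{k,i} - mean_i) · (x_{k,j} - mean_j), with n-1 = 4:
  s[U,U] = ((0.2)·(0.2) + (-3.8)·(-3.8) + (2.2)·(2.2) + (0.2)·(0.2) + (1.2)·(1.2)) / 4 = 20.8/4 = 5.2
  s[U,V] = ((0.2)·(0.4) + (-3.8)·(2.4) + (2.2)·(-4.6) + (0.2)·(0.4) + (1.2)·(1.4)) / 4 = -17.4/4 = -4.35
  s[U,W] = ((0.2)·(-1.4) + (-3.8)·(-0.4) + (2.2)·(3.6) + (0.2)·(1.6) + (1.2)·(-3.4)) / 4 = 5.4/4 = 1.35
  s[V,V] = ((0.4)·(0.4) + (2.4)·(2.4) + (-4.6)·(-4.6) + (0.4)·(0.4) + (1.4)·(1.4)) / 4 = 29.2/4 = 7.3
  s[V,W] = ((0.4)·(-1.4) + (2.4)·(-0.4) + (-4.6)·(3.6) + (0.4)·(1.6) + (1.4)·(-3.4)) / 4 = -22.2/4 = -5.55
  s[W,W] = ((-1.4)·(-1.4) + (-0.4)·(-0.4) + (3.6)·(3.6) + (1.6)·(1.6) + (-3.4)·(-3.4)) / 4 = 29.2/4 = 7.3
  Sample standard deviations s_i = √(s[i,i]):
  s(U) = √(5.2) = 2.2804
  s(V) = √(7.3) = 2.7019
  s(W) = √(7.3) = 2.7019

Step 3 — r_{ij} = s_{ij} / (s_i · s_j):
  r[U,U] = 1 (diagonal).
  r[U,V] = -4.35 / (2.2804 · 2.7019) = -4.35 / 6.1612 = -0.706
  r[U,W] = 1.35 / (2.2804 · 2.7019) = 1.35 / 6.1612 = 0.2191
  r[V,V] = 1 (diagonal).
  r[V,W] = -5.55 / (2.7019 · 2.7019) = -5.55 / 7.3 = -0.7603
  r[W,W] = 1 (diagonal).

R is symmetric with unit diagonal. Assembling:

R = [[1, -0.706, 0.2191],
 [-0.706, 1, -0.7603],
 [0.2191, -0.7603, 1]]


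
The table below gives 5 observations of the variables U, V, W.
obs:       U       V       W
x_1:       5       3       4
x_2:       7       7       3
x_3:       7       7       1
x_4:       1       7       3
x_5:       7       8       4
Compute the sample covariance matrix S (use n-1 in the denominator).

Step 1 — column means:
  mean(U) = (5 + 7 + 7 + 1 + 7) / 5 = 27/5 = 5.4
  mean(V) = (3 + 7 + 7 + 7 + 8) / 5 = 32/5 = 6.4
  mean(W) = (4 + 3 + 1 + 3 + 4) / 5 = 15/5 = 3

Step 2 — sample covariance S[i,j] = (1/(n-1)) · Σ_k (x_{k,i} - mean_i) · (x_{k,j} - mean_j), with n-1 = 4.
  S[U,U] = ((-0.4)·(-0.4) + (1.6)·(1.6) + (1.6)·(1.6) + (-4.4)·(-4.4) + (1.6)·(1.6)) / 4 = 27.2/4 = 6.8
  S[U,V] = ((-0.4)·(-3.4) + (1.6)·(0.6) + (1.6)·(0.6) + (-4.4)·(0.6) + (1.6)·(1.6)) / 4 = 3.2/4 = 0.8
  S[U,W] = ((-0.4)·(1) + (1.6)·(0) + (1.6)·(-2) + (-4.4)·(0) + (1.6)·(1)) / 4 = -2/4 = -0.5
  S[V,V] = ((-3.4)·(-3.4) + (0.6)·(0.6) + (0.6)·(0.6) + (0.6)·(0.6) + (1.6)·(1.6)) / 4 = 15.2/4 = 3.8
  S[V,W] = ((-3.4)·(1) + (0.6)·(0) + (0.6)·(-2) + (0.6)·(0) + (1.6)·(1)) / 4 = -3/4 = -0.75
  S[W,W] = ((1)·(1) + (0)·(0) + (-2)·(-2) + (0)·(0) + (1)·(1)) / 4 = 6/4 = 1.5

S is symmetric (S[j,i] = S[i,j]). Assembling:

S = [[6.8, 0.8, -0.5],
 [0.8, 3.8, -0.75],
 [-0.5, -0.75, 1.5]]


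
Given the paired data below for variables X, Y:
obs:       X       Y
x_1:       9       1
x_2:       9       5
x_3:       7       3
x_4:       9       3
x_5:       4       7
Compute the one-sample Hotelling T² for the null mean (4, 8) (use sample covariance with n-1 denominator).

Step 1 — sample mean vector:
  mean(X) = (9 + 9 + 7 + 9 + 4) / 5 = 38/5 = 7.6
  mean(Y) = (1 + 5 + 3 + 3 + 7) / 5 = 19/5 = 3.8
  x̄ = (7.6, 3.8),  deviation x̄ - mu_0 = (7.6, 3.8) - (4, 8) = (3.6, -4.2).

Step 2 — sample covariance matrix, S[i,j] = (1/(n-1)) · Σ_k (x_{k,i} - mean_i) · (x_{k,j} - mean_j), divisor n-1 = 4:
  S[X,X] = ((1.4)·(1.4) + (1.4)·(1.4) + (-0.6)·(-0.6) + (1.4)·(1.4) + (-3.6)·(-3.6)) / 4 = 19.2/4 = 4.8
  S[X,Y] = ((1.4)·(-2.8) + (1.4)·(1.2) + (-0.6)·(-0.8) + (1.4)·(-0.8) + (-3.6)·(3.2)) / 4 = -14.4/4 = -3.6
  S[Y,Y] = ((-2.8)·(-2.8) + (1.2)·(1.2) + (-0.8)·(-0.8) + (-0.8)·(-0.8) + (3.2)·(3.2)) / 4 = 20.8/4 = 5.2
  S = [[4.8, -3.6],
 [-3.6, 5.2]].

Step 3 — invert S. det(S) = 4.8·5.2 - (-3.6)² = 12.
  S^{-1} = (1/det) · [[d, -b], [-b, a]] = [[0.4333, 0.3],
 [0.3, 0.4]].

Step 4 — quadratic form (x̄ - mu_0)^T · S^{-1} · (x̄ - mu_0):
  S^{-1} · (x̄ - mu_0) = (0.3, -0.6),
  (x̄ - mu_0)^T · [...] = (3.6)·(0.3) + (-4.2)·(-0.6) = 3.6.

Step 5 — scale by n: T² = 5 · 3.6 = 18.

T² ≈ 18


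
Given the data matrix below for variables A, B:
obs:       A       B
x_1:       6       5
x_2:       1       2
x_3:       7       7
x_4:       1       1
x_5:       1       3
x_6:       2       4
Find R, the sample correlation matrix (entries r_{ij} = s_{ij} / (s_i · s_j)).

Step 1 — column means:
  mean(A) = (6 + 1 + 7 + 1 + 1 + 2) / 6 = 18/6 = 3
  mean(B) = (5 + 2 + 7 + 1 + 3 + 4) / 6 = 22/6 = 3.6667

Step 2 — sample variances and covariances s[i,j] = (1/(n-1)) · Σ_k (x_{k,i} - mean_i) · (x_{k,j} - mean_j), with n-1 = 5:
  s[A,A] = ((3)·(3) + (-2)·(-2) + (4)·(4) + (-2)·(-2) + (-2)·(-2) + (-1)·(-1)) / 5 = 38/5 = 7.6
  s[A,B] = ((3)·(1.3333) + (-2)·(-1.6667) + (4)·(3.3333) + (-2)·(-2.6667) + (-2)·(-0.6667) + (-1)·(0.3333)) / 5 = 27/5 = 5.4
  s[B,B] = ((1.3333)·(1.3333) + (-1.6667)·(-1.6667) + (3.3333)·(3.3333) + (-2.6667)·(-2.6667) + (-0.6667)·(-0.6667) + (0.3333)·(0.3333)) / 5 = 23.3333/5 = 4.6667
  Sample standard deviations s_i = √(s[i,i]):
  s(A) = √(7.6) = 2.7568
  s(B) = √(4.6667) = 2.1602

Step 3 — r_{ij} = s_{ij} / (s_i · s_j):
  r[A,A] = 1 (diagonal).
  r[A,B] = 5.4 / (2.7568 · 2.1602) = 5.4 / 5.9554 = 0.9067
  r[B,B] = 1 (diagonal).

R is symmetric with unit diagonal. Assembling:

R = [[1, 0.9067],
 [0.9067, 1]]
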